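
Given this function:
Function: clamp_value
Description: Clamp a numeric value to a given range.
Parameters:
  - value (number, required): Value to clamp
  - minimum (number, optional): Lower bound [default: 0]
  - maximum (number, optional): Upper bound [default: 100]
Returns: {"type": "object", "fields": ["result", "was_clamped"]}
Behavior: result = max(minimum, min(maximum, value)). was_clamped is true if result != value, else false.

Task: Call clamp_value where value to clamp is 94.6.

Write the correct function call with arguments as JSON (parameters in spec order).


Mapping each described value to its parameter name:
  'Value to clamp' -> value = 94.6
clamp_value({"value": 94.6})


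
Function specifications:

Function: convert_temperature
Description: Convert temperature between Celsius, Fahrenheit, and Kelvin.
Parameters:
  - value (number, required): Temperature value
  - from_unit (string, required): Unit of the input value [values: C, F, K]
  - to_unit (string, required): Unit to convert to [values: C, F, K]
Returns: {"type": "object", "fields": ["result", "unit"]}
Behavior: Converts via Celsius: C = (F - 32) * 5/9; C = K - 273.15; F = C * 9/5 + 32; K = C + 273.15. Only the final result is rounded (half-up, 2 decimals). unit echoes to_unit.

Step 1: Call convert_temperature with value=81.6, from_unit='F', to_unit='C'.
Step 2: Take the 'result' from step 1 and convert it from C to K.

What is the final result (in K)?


Step 1: convert_temperature(value=81.6, from_unit=F, to_unit=C)
  To C: (81.6 - 32) * 5/9 = 27.555556
  Target is C: 27.555556
  Round to 2 decimals: 27.56
  -> result = 27.56 C
Step 2: convert_temperature(value=27.56, from_unit=C, to_unit=K)
  Input already in C: 27.56
  To K: 27.56 + 273.15 = 300.71
  Round to 2 decimals: 300.71
  -> result = 300.71 K
300.71 K


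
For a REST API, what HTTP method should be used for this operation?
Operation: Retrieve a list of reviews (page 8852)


GET = read, POST = create, PUT = update/replace, DELETE = remove
This operation is a read.
GET


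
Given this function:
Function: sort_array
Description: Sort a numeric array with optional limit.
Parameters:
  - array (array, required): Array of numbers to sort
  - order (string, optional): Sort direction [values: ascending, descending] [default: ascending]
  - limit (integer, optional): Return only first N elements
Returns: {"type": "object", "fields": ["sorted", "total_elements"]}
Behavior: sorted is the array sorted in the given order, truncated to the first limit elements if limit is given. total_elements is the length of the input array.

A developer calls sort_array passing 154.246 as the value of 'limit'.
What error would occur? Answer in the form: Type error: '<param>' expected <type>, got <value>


Spec: 'limit' is declared as integer; 154.246 is a non-integer number.
Type error: 'limit' expected integer, got 154.246


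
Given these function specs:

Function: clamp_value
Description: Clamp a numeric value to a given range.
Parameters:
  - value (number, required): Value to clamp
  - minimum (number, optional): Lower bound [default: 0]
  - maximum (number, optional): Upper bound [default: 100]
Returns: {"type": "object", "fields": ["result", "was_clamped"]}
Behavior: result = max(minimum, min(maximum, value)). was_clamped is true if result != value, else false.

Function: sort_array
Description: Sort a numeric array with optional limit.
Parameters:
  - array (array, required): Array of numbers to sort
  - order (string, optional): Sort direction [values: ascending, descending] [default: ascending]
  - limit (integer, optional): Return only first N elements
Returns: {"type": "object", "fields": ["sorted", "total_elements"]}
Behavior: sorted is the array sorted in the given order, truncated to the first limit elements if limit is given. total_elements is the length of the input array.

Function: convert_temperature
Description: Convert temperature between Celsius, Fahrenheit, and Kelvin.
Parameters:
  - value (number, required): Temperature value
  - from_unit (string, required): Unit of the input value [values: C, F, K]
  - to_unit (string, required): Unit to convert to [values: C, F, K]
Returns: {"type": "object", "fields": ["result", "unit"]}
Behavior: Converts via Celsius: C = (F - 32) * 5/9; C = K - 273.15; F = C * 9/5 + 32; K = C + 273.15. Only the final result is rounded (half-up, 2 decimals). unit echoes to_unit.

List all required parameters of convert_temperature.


Parameters of convert_temperature and their required/optional flag:
  value: required
  from_unit: required
  to_unit: required
from_unit, to_unit, value


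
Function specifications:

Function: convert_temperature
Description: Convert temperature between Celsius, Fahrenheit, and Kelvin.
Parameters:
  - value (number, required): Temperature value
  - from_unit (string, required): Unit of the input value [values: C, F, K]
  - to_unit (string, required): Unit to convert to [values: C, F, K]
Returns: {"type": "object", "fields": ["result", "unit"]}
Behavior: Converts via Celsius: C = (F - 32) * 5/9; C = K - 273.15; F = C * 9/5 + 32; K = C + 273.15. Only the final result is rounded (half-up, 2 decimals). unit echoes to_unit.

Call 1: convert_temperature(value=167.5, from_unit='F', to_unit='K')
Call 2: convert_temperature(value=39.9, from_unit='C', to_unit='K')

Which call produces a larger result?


Call 1:
  To C: (167.5 - 32) * 5/9 = 75.277778
  To K: 75.277778 + 273.15 = 348.427778
  Round to 2 decimals: 348.43
  -> 348.43 K
Call 2:
  Input already in C: 39.9
  To K: 39.9 + 273.15 = 313.05
  Round to 2 decimals: 313.05
  -> 313.05 K
Call 1 (348.43 K)


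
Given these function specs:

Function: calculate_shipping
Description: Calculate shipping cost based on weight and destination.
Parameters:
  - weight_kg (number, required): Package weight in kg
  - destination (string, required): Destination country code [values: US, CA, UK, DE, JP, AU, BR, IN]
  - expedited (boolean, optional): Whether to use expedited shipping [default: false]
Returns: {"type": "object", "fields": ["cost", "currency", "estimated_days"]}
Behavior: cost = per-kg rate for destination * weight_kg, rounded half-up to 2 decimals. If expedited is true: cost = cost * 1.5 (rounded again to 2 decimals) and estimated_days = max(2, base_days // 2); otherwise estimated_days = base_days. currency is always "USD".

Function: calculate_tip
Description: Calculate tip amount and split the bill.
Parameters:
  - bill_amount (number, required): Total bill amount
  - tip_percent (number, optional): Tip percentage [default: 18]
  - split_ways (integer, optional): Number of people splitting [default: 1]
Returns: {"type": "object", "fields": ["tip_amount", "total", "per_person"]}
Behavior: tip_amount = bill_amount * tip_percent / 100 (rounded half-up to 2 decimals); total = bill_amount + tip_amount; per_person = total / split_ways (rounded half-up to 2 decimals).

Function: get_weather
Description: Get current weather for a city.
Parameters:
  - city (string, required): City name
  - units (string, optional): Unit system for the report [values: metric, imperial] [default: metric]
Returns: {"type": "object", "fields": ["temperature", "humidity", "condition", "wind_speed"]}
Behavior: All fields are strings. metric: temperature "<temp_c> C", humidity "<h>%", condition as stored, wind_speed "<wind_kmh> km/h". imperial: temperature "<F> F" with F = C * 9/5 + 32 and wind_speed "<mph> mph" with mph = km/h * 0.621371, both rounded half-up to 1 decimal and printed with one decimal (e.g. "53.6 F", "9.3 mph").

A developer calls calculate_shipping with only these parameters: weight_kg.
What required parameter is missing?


Required parameters: weight_kg, destination
Provided: weight_kg
Missing: destination
destination


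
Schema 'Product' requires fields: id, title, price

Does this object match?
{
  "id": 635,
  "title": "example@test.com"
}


Checking required fields...
Missing: price
Invalid - missing required field 'price'


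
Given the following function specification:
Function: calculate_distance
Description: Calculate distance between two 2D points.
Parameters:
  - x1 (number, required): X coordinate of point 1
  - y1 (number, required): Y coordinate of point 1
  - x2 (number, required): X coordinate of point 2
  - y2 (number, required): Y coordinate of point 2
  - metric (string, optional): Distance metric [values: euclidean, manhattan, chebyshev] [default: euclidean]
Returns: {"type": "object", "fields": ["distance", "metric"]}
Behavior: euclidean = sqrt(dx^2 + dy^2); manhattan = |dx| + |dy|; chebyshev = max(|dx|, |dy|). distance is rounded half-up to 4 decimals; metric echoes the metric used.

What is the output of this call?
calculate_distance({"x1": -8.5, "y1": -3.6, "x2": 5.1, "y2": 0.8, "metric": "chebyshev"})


|dx| = |5.1 - -8.5| = 13.6; |dy| = |0.8 - -3.6| = 4.4
chebyshev: max(13.6, 4.4) = 13.6
Round to 4 decimals: 13.6
Output:
{"distance": 13.6, "metric": "chebyshev"}


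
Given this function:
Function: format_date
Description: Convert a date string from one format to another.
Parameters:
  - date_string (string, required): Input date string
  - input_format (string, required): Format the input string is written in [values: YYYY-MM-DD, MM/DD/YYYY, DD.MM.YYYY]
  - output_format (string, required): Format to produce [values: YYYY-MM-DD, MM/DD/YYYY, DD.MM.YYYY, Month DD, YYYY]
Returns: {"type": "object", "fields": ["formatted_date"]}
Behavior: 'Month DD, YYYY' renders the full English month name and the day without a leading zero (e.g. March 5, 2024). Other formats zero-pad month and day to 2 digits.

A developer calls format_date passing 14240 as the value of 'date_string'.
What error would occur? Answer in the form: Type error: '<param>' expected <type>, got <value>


Spec: 'date_string' is declared as string; 14240 is an integer.
Type error: 'date_string' expected string, got 14240


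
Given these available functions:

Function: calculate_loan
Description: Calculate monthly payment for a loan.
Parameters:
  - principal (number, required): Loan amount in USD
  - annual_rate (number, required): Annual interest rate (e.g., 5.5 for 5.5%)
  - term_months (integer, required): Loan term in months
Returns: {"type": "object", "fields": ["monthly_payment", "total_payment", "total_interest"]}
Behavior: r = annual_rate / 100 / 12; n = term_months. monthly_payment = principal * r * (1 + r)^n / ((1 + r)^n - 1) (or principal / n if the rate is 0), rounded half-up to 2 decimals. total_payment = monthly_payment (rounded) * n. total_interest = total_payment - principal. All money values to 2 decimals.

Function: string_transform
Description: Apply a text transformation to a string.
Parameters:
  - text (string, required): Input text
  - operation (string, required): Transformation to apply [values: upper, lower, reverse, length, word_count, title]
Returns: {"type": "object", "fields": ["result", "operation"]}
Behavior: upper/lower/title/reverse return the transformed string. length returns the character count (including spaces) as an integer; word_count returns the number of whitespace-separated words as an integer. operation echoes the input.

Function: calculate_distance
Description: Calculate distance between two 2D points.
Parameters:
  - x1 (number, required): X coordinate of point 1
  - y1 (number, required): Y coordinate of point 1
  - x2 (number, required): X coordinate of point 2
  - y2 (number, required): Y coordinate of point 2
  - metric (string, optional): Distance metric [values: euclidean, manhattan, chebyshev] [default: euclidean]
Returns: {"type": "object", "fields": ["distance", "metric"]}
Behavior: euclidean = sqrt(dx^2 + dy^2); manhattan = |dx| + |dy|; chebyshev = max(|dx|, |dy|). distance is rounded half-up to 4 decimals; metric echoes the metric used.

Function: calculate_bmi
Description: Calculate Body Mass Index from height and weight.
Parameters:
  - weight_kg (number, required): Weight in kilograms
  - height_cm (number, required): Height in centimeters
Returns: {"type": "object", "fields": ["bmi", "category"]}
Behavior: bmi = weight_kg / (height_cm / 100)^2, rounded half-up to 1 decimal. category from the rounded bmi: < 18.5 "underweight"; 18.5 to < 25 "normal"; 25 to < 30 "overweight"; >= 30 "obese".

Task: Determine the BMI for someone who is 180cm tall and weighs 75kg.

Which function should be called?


The task needs a function whose description is: Calculate Body Mass Index from height and weight.
calculate_bmi


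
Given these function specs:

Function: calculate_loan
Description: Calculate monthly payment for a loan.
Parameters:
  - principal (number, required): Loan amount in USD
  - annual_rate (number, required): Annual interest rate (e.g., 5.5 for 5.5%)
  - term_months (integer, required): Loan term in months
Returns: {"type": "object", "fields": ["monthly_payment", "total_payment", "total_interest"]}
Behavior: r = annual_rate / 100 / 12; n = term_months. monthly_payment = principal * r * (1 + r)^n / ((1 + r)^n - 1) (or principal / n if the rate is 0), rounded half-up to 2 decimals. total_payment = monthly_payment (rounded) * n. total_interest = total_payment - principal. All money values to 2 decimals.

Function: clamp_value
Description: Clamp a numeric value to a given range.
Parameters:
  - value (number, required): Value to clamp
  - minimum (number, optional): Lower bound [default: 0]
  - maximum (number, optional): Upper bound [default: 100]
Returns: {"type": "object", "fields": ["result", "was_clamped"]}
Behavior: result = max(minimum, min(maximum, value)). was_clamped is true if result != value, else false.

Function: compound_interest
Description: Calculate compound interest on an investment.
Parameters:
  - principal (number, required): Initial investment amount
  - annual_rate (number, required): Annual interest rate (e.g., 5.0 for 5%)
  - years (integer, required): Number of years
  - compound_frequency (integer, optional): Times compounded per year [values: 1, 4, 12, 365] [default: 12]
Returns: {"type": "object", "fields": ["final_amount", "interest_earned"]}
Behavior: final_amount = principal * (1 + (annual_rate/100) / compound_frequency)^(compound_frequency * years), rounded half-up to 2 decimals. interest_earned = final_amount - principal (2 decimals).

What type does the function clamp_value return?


The clamp_value spec declares Returns: {"type": "object", "fields": ["result", "was_clamped"]}
Type:
object


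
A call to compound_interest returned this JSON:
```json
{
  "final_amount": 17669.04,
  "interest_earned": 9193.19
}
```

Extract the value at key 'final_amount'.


17669.04


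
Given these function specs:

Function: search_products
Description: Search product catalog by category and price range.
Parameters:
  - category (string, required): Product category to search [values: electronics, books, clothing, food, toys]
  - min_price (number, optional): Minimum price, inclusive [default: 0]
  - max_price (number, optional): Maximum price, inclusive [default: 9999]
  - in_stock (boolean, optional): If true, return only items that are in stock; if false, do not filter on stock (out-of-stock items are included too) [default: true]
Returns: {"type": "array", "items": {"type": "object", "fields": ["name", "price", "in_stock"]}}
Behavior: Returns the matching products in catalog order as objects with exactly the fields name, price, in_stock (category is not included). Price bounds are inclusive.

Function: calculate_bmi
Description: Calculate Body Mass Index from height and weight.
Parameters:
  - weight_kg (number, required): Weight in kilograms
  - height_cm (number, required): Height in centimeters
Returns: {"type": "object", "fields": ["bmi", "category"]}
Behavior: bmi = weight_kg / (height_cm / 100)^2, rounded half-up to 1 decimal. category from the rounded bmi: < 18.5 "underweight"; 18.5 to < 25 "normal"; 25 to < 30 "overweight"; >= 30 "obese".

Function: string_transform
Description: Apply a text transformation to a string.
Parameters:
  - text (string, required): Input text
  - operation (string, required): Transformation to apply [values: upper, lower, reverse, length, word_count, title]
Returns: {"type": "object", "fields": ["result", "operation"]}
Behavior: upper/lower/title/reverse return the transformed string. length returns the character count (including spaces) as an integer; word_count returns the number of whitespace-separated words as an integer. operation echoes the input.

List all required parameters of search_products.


Parameters of search_products and their required/optional flag:
  category: required
  min_price: optional
  max_price: optional
  in_stock: optional
category


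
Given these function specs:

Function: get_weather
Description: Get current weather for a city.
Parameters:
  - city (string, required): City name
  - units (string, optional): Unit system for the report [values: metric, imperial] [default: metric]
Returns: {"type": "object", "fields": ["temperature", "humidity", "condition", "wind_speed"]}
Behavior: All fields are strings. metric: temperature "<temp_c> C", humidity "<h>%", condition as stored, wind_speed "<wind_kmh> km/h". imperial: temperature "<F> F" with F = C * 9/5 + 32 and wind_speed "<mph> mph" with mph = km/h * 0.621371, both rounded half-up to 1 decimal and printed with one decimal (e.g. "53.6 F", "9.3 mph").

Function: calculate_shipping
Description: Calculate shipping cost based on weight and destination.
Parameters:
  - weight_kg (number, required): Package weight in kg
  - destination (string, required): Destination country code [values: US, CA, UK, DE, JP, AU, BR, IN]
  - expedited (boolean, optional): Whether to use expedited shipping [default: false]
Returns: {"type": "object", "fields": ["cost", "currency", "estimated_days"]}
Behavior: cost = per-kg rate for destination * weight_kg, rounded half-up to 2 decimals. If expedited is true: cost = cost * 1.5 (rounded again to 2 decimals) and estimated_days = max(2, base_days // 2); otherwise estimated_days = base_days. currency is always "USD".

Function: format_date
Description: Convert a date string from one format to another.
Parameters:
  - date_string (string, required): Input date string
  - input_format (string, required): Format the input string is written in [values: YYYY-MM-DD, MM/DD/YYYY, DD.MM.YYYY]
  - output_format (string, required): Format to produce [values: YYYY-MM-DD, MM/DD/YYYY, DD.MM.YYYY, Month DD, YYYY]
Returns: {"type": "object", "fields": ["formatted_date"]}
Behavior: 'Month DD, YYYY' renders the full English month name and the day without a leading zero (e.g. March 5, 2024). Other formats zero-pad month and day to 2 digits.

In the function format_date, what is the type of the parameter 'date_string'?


The format_date spec declares:
  - date_string (string, required): Input date string
Type:
string


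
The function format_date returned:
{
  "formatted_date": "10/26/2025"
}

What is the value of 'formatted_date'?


10/26/2025


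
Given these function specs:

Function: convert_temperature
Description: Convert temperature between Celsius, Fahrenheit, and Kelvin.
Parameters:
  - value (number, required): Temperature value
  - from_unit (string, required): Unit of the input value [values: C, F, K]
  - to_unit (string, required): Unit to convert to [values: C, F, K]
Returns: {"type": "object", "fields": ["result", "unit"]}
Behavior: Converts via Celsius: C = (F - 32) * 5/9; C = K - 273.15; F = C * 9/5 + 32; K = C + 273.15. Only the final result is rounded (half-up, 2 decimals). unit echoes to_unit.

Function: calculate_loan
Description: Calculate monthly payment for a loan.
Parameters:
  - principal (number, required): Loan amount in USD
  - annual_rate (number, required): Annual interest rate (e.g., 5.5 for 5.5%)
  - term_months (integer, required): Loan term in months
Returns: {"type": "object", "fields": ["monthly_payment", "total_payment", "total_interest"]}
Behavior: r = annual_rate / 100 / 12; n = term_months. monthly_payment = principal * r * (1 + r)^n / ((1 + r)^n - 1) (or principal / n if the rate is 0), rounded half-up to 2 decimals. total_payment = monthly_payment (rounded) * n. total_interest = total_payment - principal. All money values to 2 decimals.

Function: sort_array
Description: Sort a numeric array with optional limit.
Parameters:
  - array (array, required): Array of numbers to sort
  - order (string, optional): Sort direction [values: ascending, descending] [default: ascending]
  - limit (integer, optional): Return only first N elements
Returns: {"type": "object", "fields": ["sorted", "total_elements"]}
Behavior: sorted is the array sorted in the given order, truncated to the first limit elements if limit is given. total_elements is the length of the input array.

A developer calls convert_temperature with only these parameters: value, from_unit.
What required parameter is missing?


Required parameters: value, from_unit, to_unit
Provided: value, from_unit
Missing: to_unit
to_unit


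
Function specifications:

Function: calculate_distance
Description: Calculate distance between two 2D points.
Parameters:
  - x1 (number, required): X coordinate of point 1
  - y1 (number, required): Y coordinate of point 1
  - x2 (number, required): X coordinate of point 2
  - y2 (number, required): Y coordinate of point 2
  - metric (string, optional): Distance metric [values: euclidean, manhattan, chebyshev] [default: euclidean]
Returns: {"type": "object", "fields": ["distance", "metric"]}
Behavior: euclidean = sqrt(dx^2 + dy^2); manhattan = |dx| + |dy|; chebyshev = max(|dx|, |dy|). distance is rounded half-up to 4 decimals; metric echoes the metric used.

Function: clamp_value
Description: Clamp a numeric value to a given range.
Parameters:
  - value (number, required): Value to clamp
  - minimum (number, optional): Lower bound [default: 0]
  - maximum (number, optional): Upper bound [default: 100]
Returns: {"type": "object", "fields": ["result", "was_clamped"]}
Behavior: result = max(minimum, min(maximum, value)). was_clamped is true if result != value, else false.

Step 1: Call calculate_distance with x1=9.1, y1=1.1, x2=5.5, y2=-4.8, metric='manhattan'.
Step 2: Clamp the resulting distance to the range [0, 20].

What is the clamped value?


Step 1: calculate_distance (manhattan)
  |dx| = |5.5 - 9.1| = 3.6; |dy| = |-4.8 - 1.1| = 5.9
  manhattan: 3.6 + 5.9 = 9.5
  Round to 4 decimals: 9.5
  -> distance = 9.5
Step 2: clamp_value(value=9.5, minimum=0, maximum=20)
  result = max(0, min(20, 9.5)) = max(0, 9.5) = 9.5
  was_clamped = (9.5 != 9.5) = false
  -> result = 9.5
9.5


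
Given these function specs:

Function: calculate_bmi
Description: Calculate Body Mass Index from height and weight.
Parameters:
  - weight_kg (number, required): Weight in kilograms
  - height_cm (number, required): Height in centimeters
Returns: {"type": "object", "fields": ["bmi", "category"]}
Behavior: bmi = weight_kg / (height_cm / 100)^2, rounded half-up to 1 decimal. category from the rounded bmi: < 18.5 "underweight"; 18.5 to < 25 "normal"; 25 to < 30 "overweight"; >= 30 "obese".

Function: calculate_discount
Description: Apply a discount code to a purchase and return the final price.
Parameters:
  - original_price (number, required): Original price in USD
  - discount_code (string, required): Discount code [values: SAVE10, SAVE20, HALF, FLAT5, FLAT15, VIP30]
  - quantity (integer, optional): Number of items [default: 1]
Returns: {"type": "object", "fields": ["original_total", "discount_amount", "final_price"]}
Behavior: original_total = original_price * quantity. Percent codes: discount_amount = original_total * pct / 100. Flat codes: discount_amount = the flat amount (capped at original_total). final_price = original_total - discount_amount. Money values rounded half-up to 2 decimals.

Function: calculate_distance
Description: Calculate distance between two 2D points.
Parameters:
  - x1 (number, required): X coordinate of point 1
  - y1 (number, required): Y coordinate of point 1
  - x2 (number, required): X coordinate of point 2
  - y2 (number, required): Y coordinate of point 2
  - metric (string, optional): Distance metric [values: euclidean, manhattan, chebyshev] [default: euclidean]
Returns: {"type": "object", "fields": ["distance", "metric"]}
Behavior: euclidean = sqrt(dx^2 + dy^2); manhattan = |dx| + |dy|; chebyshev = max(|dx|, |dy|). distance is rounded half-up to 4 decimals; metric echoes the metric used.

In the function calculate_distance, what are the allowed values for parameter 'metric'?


The calculate_distance spec declares:
  - metric (string, optional): Distance metric [values: euclidean, manhattan, chebyshev] [default: euclidean]
Allowed values:
euclidean, manhattan, chebyshev


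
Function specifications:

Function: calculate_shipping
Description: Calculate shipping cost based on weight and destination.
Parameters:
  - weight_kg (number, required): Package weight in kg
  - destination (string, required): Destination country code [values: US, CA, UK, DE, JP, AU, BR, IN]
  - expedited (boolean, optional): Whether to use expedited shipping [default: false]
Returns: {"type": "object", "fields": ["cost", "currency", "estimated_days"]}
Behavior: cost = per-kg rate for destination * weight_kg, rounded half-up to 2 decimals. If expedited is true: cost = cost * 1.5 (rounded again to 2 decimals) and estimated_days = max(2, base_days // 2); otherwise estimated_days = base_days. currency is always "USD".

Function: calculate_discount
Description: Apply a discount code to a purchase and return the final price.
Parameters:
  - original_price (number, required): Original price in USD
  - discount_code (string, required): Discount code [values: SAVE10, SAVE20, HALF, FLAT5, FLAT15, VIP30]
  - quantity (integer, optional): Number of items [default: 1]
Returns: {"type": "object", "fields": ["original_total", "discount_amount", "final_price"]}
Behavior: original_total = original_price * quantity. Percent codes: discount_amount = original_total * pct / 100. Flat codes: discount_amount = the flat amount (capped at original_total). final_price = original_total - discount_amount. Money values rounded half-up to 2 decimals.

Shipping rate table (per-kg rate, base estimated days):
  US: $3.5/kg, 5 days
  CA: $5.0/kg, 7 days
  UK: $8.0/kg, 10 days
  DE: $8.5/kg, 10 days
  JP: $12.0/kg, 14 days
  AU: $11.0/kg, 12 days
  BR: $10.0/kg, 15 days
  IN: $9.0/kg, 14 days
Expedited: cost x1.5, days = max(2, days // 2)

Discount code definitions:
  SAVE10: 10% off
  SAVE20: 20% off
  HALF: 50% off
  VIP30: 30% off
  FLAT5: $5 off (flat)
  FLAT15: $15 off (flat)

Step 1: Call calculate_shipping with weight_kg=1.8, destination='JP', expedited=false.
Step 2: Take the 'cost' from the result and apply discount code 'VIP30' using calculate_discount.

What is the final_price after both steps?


Step 1: calculate_shipping(weight_kg=1.8, destination=JP, expedited=false)
  Rate for JP: $12.0/kg, base 14 days
  cost = 12.0 * 1.8 = 21.6 -> 21.60
  expedited not set/false: estimated_days = 14
  -> cost = 21.60 USD
Step 2: calculate_discount(original_price=21.6, discount_code=VIP30, quantity=1)
  original_total = 21.6 * 1 = 21.60
  VIP30 = 30% off: discount_amount = 21.60 * 30/100 = 6.48 -> 6.48
  final_price = 21.60 - 6.48 = 15.12
  -> final_price = 15.12
$15.12


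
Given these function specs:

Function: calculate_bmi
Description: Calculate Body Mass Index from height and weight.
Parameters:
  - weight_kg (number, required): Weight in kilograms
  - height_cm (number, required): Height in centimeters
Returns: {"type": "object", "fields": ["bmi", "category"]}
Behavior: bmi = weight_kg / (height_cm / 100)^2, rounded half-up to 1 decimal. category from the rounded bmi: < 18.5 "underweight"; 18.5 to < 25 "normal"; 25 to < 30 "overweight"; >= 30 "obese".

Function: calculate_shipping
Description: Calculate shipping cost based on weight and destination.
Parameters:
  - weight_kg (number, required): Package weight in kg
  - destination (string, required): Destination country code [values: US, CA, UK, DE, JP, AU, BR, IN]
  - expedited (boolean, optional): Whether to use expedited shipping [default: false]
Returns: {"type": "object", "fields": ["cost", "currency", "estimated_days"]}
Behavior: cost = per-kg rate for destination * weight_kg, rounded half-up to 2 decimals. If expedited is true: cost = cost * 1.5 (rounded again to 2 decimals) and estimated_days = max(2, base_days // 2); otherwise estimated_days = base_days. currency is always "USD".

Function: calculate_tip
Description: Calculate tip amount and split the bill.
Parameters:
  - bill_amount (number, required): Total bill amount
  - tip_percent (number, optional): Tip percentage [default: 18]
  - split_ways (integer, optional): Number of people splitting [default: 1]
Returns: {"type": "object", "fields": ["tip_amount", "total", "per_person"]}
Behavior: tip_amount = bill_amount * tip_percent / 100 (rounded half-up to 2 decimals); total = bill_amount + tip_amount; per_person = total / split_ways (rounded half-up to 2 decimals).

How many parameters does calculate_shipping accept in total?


Parameters of calculate_shipping: weight_kg (required), destination (required), expedited (optional)
Total:
3


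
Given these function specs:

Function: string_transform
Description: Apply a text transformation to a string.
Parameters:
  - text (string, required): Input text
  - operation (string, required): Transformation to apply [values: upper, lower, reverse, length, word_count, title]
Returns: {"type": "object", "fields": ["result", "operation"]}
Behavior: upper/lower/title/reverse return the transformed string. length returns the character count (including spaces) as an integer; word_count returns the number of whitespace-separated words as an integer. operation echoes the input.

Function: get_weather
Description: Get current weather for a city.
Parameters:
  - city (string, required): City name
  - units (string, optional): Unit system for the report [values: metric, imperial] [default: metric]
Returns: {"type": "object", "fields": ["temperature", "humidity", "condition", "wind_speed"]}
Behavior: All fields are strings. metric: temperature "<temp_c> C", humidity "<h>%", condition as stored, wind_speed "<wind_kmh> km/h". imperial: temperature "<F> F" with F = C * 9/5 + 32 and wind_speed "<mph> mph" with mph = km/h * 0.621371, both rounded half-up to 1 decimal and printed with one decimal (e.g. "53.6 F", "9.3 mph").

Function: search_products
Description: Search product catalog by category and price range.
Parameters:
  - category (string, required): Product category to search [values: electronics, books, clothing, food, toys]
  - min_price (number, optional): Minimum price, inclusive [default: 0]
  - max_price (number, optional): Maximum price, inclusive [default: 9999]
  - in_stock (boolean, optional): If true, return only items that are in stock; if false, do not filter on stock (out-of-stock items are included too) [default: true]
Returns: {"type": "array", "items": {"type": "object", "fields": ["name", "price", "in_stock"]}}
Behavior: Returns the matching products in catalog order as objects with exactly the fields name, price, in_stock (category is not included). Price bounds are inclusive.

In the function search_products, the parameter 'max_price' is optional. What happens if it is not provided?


The search_products spec declares:
  - max_price (number, optional): Maximum price, inclusive [default: 9999]
It defaults to 9999


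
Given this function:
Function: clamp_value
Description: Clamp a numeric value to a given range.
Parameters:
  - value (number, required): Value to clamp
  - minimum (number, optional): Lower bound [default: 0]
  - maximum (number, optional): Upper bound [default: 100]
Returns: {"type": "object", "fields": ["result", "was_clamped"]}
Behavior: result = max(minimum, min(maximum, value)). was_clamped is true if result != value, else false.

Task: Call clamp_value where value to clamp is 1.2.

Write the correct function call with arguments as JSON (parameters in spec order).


Mapping each described value to its parameter name:
  'Value to clamp' -> value = 1.2
clamp_value({"value": 1.2})


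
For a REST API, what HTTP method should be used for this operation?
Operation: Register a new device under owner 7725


GET = read, POST = create, PUT = update/replace, DELETE = remove
This operation is a create.
POST


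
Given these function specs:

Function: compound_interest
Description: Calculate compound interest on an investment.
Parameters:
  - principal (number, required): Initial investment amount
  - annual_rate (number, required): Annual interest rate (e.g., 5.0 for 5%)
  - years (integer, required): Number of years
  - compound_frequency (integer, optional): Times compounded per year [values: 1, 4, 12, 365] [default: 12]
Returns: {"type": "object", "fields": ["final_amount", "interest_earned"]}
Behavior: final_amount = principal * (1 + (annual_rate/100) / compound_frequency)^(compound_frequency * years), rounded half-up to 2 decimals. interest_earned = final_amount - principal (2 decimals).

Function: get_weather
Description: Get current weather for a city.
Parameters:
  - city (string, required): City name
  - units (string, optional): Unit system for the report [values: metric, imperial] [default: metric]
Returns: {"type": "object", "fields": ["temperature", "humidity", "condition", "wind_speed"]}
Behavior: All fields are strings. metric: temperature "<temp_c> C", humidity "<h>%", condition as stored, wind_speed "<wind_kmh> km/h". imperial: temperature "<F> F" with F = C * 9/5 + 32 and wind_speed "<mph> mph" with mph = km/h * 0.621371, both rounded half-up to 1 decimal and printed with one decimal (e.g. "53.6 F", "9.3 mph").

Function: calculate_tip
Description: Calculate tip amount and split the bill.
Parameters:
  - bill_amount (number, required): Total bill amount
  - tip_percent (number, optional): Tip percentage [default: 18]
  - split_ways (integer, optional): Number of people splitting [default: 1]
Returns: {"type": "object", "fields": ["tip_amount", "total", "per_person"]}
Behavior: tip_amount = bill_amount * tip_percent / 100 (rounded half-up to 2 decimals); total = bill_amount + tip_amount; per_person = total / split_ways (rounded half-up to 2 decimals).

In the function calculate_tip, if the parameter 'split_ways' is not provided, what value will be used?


The calculate_tip spec declares:
  - split_ways (integer, optional): Number of people splitting [default: 1]
Default:
1


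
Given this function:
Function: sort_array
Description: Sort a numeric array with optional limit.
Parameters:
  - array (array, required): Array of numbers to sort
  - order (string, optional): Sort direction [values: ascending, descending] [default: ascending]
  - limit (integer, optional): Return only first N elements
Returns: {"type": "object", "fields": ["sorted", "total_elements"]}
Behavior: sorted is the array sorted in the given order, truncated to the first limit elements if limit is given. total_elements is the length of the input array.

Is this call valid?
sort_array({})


Checking required parameters...
Missing required parameter: array
Invalid - missing required parameter 'array'


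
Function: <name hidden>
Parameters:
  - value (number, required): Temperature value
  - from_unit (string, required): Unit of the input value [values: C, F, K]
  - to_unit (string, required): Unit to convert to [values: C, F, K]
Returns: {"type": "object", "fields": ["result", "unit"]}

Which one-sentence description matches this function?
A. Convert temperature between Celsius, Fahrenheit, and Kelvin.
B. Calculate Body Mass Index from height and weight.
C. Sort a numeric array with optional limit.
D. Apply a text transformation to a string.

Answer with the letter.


Parameters value, from_unit, to_unit and return ["result", "unit"] fit: Convert temperature between Celsius, Fahrenheit, and Kelvin.
A


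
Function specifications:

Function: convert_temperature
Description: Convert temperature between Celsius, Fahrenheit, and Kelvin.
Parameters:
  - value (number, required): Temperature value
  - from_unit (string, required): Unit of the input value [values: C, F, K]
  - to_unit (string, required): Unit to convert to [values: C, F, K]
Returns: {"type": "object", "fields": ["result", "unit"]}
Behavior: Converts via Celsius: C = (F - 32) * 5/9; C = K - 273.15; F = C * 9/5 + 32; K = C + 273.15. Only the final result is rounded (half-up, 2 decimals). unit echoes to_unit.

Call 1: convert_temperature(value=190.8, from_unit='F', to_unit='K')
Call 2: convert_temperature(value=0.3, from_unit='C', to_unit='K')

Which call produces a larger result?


Call 1:
  To C: (190.8 - 32) * 5/9 = 88.222222
  To K: 88.222222 + 273.15 = 361.372222
  Round to 2 decimals: 361.37
  -> 361.37 K
Call 2:
  Input already in C: 0.3
  To K: 0.3 + 273.15 = 273.45
  Round to 2 decimals: 273.45
  -> 273.45 K
Call 1 (361.37 K)


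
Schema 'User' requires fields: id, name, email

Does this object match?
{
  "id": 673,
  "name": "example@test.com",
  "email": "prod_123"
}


Checking required fields... All present.
Valid - all required fields present


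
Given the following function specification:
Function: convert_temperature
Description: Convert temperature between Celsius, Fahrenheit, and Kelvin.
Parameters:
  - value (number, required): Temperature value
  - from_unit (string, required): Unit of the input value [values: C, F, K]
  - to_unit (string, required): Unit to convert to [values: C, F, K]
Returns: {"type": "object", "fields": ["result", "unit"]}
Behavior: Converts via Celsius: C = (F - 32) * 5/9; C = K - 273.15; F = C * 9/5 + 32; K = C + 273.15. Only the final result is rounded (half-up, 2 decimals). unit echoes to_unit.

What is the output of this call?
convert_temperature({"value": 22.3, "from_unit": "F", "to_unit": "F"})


To C: (22.3 - 32) * 5/9 = -5.388889
To F: -5.388889 * 9/5 + 32 = 22.3
Round to 2 decimals: 22.3
Output:
{"result": 22.3, "unit": "F"}


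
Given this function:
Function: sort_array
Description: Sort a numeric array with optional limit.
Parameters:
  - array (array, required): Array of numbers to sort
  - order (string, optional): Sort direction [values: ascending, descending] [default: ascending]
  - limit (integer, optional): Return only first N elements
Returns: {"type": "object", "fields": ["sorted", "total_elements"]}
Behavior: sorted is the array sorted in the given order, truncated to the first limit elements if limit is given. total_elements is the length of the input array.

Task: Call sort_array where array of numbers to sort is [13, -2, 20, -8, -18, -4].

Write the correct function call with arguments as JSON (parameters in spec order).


Mapping each described value to its parameter name:
  'Array of numbers to sort' -> array = [13, -2, 20, -8, -18, -4]
sort_array({"array": [13, -2, 20, -8, -18, -4]})


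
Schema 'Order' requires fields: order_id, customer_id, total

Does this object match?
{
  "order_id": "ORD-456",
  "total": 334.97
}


Checking required fields...
Missing: customer_id
Invalid - missing required field 'customer_id'


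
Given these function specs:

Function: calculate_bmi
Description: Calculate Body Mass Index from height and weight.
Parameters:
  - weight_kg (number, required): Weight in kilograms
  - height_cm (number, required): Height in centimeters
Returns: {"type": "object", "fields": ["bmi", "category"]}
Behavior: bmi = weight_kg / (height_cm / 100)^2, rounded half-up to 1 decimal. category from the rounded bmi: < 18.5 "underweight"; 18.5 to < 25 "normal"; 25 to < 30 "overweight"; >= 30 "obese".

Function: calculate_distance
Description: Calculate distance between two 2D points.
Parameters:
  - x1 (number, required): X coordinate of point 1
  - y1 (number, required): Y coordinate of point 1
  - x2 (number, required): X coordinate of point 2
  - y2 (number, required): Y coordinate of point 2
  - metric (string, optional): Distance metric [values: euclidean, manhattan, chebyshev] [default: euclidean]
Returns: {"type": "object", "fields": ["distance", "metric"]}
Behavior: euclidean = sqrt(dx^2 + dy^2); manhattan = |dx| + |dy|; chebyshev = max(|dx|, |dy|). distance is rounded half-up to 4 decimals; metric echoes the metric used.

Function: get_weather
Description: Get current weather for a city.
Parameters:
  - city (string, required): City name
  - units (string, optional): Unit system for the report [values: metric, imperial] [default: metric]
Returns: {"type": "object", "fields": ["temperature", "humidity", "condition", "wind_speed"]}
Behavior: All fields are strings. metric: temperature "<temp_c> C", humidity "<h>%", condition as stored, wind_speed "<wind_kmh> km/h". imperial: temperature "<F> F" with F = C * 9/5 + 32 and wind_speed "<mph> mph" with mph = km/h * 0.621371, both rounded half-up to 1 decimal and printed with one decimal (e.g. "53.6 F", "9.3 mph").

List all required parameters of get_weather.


Parameters of get_weather and their required/optional flag:
  city: required
  units: optional
city
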